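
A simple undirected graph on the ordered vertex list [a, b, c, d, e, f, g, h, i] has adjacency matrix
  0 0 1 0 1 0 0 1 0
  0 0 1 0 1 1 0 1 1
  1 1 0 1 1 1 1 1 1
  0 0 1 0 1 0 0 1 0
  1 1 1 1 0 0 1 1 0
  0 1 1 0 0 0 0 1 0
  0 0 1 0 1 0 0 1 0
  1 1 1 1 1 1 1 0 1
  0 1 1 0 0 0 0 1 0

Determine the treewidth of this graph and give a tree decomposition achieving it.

The largest bag has 4 vertices, giving width 3; this decomposition certifies tw(G) ≤ 3. Conversely, {c, d, e, h} is a clique of size 4, and the vertices of any clique must share a bag in every tree decomposition; so some bag has ≥ 4 vertices and tw(G) ≥ 3. The upper and lower bounds meet at 3, so that is the treewidth.

Treewidth 3.
One optimal decomposition is:
Bags: B1 = {b, c, e, h}  B2 = {b, c, f, h}  B3 = {a, c, e, h}  B4 = {c, d, e, h}  B5 = {c, e, g, h}  B6 = {b, c, h, i}
Tree: B1–B2, B1–B3, B1–B4, B4–B5, B1–B6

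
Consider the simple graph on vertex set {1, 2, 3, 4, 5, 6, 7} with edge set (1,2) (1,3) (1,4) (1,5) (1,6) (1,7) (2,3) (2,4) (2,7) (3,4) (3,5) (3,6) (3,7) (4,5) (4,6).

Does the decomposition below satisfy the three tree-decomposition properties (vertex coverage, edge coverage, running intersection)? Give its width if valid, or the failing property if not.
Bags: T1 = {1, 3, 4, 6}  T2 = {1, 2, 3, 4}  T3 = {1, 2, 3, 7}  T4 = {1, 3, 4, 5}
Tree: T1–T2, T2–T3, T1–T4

Yes; width 3.

Vertex coverage: the bags together contain {1, 2, 3, 4, 5, 6, 7}, the full vertex set. Edge coverage: each edge of G has both endpoints in at least one bag. Running intersection: for every vertex, the bags containing it form a connected subtree. All three properties hold, so this is a valid tree decomposition of width max|bag| − 1 = 3, and hence tw(G) ≤ 3.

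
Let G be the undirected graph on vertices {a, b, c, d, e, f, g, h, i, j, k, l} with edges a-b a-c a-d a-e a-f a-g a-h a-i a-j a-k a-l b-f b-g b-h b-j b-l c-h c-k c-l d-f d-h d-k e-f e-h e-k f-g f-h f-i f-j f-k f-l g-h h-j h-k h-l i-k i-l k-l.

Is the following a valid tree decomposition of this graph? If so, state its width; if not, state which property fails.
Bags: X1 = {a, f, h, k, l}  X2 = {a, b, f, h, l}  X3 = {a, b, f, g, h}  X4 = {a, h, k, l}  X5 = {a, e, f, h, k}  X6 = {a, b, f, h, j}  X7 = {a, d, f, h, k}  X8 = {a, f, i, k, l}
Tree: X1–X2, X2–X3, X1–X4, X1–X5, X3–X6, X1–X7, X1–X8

A tree decomposition must satisfy three properties: every vertex lies in some bag; for every edge, both endpoints lie together in some bag; and for every vertex, the bags containing it form a connected subtree. Here vertex c appears in no bag, so the decomposition is invalid.

No — vertex c appears in no bag.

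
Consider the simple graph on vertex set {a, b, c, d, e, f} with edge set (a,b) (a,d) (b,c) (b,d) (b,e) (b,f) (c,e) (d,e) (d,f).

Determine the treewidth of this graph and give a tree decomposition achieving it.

Treewidth 2.
One such decomposition:
Bags: B1 = {b, d, e}  B2 = {a, b, d}  B3 = {b, d, f}  B4 = {b, c, e}
Tree: B1–B2, B1–B3, B1–B4

Each bag holds 3 vertices, so the decomposition has width 2, which upper-bounds the treewidth. For the lower bound, the 3 vertices {b, d, e} are pairwise adjacent, and any tree decomposition puts a clique entirely inside one bag — forcing width ≥ 2. Therefore the treewidth is 2.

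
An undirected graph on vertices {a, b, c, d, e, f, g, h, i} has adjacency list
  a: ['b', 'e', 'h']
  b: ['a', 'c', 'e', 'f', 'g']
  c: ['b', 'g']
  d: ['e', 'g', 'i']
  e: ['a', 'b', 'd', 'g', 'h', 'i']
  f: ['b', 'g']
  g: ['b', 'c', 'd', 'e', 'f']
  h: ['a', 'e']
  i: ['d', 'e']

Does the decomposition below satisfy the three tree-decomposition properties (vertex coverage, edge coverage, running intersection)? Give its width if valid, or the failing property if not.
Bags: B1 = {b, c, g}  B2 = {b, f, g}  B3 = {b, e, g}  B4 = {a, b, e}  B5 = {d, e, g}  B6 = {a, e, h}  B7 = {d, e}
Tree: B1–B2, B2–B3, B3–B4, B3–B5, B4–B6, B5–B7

A tree decomposition must satisfy three properties: every vertex lies in some bag; for every edge, both endpoints lie together in some bag; and for every vertex, the bags containing it form a connected subtree. Here vertex i appears in no bag, so the decomposition is invalid.

No — vertex i appears in no bag.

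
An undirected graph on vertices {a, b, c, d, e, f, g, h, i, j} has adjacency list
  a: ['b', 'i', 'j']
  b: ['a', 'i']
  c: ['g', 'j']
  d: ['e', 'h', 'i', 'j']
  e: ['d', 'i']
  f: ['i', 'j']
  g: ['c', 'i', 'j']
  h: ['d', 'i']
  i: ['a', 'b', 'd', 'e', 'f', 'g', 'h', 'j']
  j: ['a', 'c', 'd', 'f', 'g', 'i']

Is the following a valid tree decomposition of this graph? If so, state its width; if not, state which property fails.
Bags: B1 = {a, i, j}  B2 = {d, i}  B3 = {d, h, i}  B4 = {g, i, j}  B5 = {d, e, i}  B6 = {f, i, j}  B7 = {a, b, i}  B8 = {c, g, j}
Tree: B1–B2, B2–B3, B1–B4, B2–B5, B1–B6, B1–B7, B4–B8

No — edge (j,d) lies in no bag.

A tree decomposition must satisfy three properties: every vertex lies in some bag; for every edge, both endpoints lie together in some bag; and for every vertex, the bags containing it form a connected subtree. Here edge (j,d) lies in no bag, so the decomposition is invalid.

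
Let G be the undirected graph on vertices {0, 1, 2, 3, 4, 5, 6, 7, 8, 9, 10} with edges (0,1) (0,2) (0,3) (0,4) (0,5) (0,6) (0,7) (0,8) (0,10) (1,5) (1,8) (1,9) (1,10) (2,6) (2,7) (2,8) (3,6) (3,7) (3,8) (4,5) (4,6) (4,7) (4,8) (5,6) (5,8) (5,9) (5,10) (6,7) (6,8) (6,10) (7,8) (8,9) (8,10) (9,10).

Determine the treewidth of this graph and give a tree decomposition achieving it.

Treewidth 4.
One such decomposition:
Bags: B1 = {0, 4, 6, 7, 8}  B2 = {0, 4, 5, 6, 8}  B3 = {0, 3, 6, 7, 8}  B4 = {0, 2, 6, 7, 8}  B5 = {0, 5, 6, 8, 10}  B6 = {0, 1, 5, 8, 10}  B7 = {1, 5, 8, 9, 10}
Tree: B1–B2, B1–B3, B3–B4, B2–B5, B5–B6, B6–B7

Each bag holds 5 vertices, so the decomposition has width 4, which upper-bounds the treewidth. Conversely, {0, 1, 5, 8, 10} is a clique of size 5, and the vertices of any clique must share a bag in every tree decomposition; so some bag has ≥ 5 vertices and tw(G) ≥ 4. Therefore the treewidth is 4.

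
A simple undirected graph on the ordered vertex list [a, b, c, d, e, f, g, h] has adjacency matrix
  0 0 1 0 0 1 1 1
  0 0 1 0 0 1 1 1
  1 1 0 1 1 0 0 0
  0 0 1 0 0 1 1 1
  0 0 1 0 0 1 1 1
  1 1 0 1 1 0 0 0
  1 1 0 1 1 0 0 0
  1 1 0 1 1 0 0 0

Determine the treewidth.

A width-4 tree decomposition is:
Bags: B1 = {b, c, f, g, h}  B2 = {c, e, f, g, h}  B3 = {a, c, f, g, h}  B4 = {c, d, f, g, h}
Tree: B1–B2, B2–B3, B3–B4
Each bag holds 5 vertices, so the decomposition has width 4, which upper-bounds the treewidth. For the lower bound: the 5 vertex sets {b,g}, {e,f}, {a,h}, {c}, {d} are disjoint, each induces a connected subgraph, and every pair is joined by at least one edge of G. Contracting each set to a single vertex therefore yields K_{5} as a minor, and since treewidth is minor-monotone, tw(G) ≥ tw(K_{5}) = 4. The upper and lower bounds meet at 4, so that is the treewidth.

4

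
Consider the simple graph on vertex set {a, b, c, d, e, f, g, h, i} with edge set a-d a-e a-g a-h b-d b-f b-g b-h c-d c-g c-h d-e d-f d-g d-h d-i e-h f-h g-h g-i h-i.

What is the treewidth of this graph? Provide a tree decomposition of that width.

Treewidth 3.
One such decomposition:
Bags: B1 = {a, d, g, h}  B2 = {b, d, g, h}  B3 = {b, d, f, h}  B4 = {a, d, e, h}  B5 = {c, d, g, h}  B6 = {d, g, h, i}
Tree: B1–B2, B2–B3, B1–B4, B1–B5, B2–B6

The largest bag has 4 vertices, giving width 3; this decomposition certifies tw(G) ≤ 3. For the lower bound, the 4 vertices {c, d, g, h} are pairwise adjacent, and any tree decomposition puts a clique entirely inside one bag — forcing width ≥ 3. The upper and lower bounds meet at 3, so that is the treewidth.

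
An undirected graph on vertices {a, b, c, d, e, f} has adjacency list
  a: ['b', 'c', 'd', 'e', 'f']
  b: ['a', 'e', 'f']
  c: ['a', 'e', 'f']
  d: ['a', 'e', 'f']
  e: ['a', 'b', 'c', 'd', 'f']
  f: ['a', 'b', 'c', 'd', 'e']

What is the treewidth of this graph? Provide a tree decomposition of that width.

Every bag has size at most 4, so the width is 4 − 1 = 3 and tw(G) ≤ 3. Conversely, {a, d, e, f} is a clique of size 4, and the vertices of any clique must share a bag in every tree decomposition; so some bag has ≥ 4 vertices and tw(G) ≥ 3. Hence tw(G) = 3 exactly.

Treewidth 3.
Bags: B1 = {a, b, e, f}  B2 = {a, d, e, f}  B3 = {a, c, e, f}
Tree: B1–B2, B1–B3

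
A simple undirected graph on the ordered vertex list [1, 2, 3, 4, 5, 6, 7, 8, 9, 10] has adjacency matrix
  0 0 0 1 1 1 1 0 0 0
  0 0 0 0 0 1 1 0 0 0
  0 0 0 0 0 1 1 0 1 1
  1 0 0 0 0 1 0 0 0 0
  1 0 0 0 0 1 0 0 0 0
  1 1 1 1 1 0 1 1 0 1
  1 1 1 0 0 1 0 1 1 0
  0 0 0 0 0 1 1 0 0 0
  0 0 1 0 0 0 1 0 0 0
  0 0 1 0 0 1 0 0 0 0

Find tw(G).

A width-2 tree decomposition is:
Bags: B1 = {1, 5, 6}  B2 = {1, 6, 7}  B3 = {1, 4, 6}  B4 = {2, 6, 7}  B5 = {3, 6, 7}  B6 = {3, 6, 10}  B7 = {3, 7, 9}  B8 = {6, 7, 8}
Tree: B1–B2, B2–B3, B2–B4, B4–B5, B5–B6, B5–B7, B2–B8
Each bag holds 3 vertices, so the decomposition has width 2, which upper-bounds the treewidth. Conversely, {3, 7, 9} is a clique of size 3, and the vertices of any clique must share a bag in every tree decomposition; so some bag has ≥ 3 vertices and tw(G) ≥ 2. Therefore the treewidth is 2.

2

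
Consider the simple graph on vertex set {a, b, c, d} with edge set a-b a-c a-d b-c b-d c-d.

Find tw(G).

3

A width-3 tree decomposition is:
Bags: B1 = {a, b, c, d}
Tree: (single bag)
A single bag containing all 4 vertices is trivially a valid decomposition of width 3. For the lower bound, the 4 vertices {a, b, c, d} are pairwise adjacent, and any tree decomposition puts a clique entirely inside one bag — forcing width ≥ 3. Therefore the treewidth is 3.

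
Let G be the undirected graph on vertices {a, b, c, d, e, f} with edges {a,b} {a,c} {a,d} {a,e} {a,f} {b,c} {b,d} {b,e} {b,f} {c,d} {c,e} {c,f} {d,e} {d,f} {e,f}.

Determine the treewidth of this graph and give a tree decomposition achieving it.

With just one bag of size 6, the width is 6 − 1 = 5, so tw(G) ≤ 5. On the other hand G contains the 6-clique {a, b, c, d, e, f}. A clique must lie in a single bag of any decomposition, so no decomposition can have width below 5. The upper and lower bounds meet at 5, so that is the treewidth.

Treewidth 5.
Bags: B1 = {a, b, c, d, e, f}
Tree: (single bag)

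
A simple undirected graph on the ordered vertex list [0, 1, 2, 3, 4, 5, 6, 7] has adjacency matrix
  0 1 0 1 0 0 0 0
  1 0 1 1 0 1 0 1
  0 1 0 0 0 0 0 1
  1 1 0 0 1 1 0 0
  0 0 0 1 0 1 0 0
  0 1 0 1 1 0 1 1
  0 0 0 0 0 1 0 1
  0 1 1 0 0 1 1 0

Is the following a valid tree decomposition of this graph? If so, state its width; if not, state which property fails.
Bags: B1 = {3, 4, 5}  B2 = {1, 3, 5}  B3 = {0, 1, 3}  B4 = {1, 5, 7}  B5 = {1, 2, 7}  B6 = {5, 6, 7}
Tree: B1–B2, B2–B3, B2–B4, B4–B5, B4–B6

Yes; width 2.

Vertex coverage: the bags together contain {0, 1, 2, 3, 4, 5, 6, 7}, the full vertex set. Edge coverage: each edge of G has both endpoints in at least one bag. Running intersection: for every vertex, the bags containing it form a connected subtree. All three properties hold, so this is a valid tree decomposition of width max|bag| − 1 = 2, and hence tw(G) ≤ 2.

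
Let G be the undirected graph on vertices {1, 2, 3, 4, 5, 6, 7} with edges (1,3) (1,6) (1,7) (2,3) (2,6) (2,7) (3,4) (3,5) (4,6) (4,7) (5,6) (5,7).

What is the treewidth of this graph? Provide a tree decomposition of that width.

Treewidth 3.
Bags: B1 = {3, 5, 6, 7}  B2 = {1, 3, 6, 7}  B3 = {3, 4, 6, 7}  B4 = {2, 3, 6, 7}
Tree: B1–B2, B2–B3, B3–B4

The largest bag has 4 vertices, giving width 3; this decomposition certifies tw(G) ≤ 3. For the lower bound: the 4 vertex sets {3,5}, {1,6}, {7}, {4} are disjoint, each induces a connected subgraph, and every pair is joined by at least one edge of G. Contracting each set to a single vertex therefore yields K_{4} as a minor, and since treewidth is minor-monotone, tw(G) ≥ tw(K_{4}) = 3. Therefore the treewidth is 3.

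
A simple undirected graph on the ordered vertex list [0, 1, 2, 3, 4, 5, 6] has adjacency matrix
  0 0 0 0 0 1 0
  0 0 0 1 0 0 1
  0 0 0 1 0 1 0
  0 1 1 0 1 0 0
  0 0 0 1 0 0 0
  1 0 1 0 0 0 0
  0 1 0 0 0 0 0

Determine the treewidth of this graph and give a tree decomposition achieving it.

The largest bag has 2 vertices, giving width 1; this decomposition certifies tw(G) ≤ 1. G has an edge, so its treewidth is at least 1. Therefore the treewidth is 1.

Treewidth 1.
One optimal decomposition is:
Bags: B1 = {2, 3}  B2 = {3, 4}  B3 = {2, 5}  B4 = {1, 3}  B5 = {1, 6}  B6 = {0, 5}
Tree: B1–B2, B1–B3, B2–B4, B4–B5, B3–B6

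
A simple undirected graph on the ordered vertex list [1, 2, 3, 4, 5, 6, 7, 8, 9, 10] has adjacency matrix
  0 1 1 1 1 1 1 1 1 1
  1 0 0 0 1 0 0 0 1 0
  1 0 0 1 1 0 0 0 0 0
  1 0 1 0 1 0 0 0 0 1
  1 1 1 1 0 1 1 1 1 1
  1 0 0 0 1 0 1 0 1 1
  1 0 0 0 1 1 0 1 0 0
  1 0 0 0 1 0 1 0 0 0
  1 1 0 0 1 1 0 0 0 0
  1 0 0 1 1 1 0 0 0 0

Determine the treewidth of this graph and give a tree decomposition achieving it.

The largest bag has 4 vertices, giving width 3; this decomposition certifies tw(G) ≤ 3. Conversely, {1, 2, 5, 9} is a clique of size 4, and the vertices of any clique must share a bag in every tree decomposition; so some bag has ≥ 4 vertices and tw(G) ≥ 3. The upper and lower bounds meet at 3, so that is the treewidth.

Treewidth 3.
One such decomposition:
Bags: B1 = {1, 5, 6, 10}  B2 = {1, 5, 6, 9}  B3 = {1, 5, 6, 7}  B4 = {1, 2, 5, 9}  B5 = {1, 5, 7, 8}  B6 = {1, 4, 5, 10}  B7 = {1, 3, 4, 5}
Tree: B1–B2, B1–B3, B2–B4, B3–B5, B1–B6, B6–B7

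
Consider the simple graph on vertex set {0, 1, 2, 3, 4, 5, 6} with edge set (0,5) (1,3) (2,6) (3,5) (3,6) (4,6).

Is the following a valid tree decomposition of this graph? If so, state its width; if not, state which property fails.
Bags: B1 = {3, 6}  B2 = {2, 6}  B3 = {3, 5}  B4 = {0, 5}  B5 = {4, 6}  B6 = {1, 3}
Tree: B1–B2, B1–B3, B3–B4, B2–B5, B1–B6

Checking the three conditions: (i) the bags cover all of {0, 1, 2, 3, 4, 5, 6}; (ii) for each edge, some bag contains both endpoints; (iii) the bags containing any fixed vertex form a subtree. All hold, so the decomposition is valid with width 2 − 1 = 1.

Yes; width 1.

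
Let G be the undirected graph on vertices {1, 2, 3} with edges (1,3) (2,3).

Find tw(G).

1

A width-1 tree decomposition is:
Bags: B1 = {2, 3}  B2 = {1, 3}
Tree: B1–B2
The largest bag has 2 vertices, giving width 1; this decomposition certifies tw(G) ≤ 1. Since G has at least one edge (e.g. 3–2), it is not an edgeless graph, so tw(G) ≥ 1. The upper and lower bounds meet at 1, so that is the treewidth.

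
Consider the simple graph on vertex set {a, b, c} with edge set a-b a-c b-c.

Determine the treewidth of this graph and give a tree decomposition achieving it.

A single bag containing all 3 vertices is trivially a valid decomposition of width 2. For the lower bound, the 3 vertices {a, b, c} are pairwise adjacent, and any tree decomposition puts a clique entirely inside one bag — forcing width ≥ 2. Therefore the treewidth is 2.

Treewidth 2.
One optimal decomposition is:
Bags: B1 = {a, b, c}
Tree: (single bag)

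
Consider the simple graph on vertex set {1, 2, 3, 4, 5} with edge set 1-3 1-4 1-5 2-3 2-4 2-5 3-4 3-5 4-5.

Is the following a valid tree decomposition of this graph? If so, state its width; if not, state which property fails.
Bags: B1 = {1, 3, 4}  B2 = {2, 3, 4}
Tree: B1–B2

A tree decomposition must satisfy three properties: every vertex lies in some bag; for every edge, both endpoints lie together in some bag; and for every vertex, the bags containing it form a connected subtree. Here vertex 5 appears in no bag, so the decomposition is invalid.

No — vertex 5 appears in no bag.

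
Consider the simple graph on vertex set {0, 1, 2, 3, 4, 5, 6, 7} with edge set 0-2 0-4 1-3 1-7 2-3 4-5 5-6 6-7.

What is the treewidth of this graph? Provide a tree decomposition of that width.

Each bag holds 3 vertices, so the decomposition has width 2, which upper-bounds the treewidth. Since 6–5–4–0–2–3–1–7–6 is a cycle in G, G is not acyclic. Forests are exactly the graphs of treewidth ≤ 1, so tw(G) ≥ 2. Hence tw(G) = 2 exactly.

Treewidth 2.
Bags: B1 = {4, 5, 6}  B2 = {0, 4, 6}  B3 = {0, 2, 6}  B4 = {2, 3, 6}  B5 = {1, 3, 6}  B6 = {1, 6, 7}
Tree: B1–B2, B2–B3, B3–B4, B4–B5, B5–B6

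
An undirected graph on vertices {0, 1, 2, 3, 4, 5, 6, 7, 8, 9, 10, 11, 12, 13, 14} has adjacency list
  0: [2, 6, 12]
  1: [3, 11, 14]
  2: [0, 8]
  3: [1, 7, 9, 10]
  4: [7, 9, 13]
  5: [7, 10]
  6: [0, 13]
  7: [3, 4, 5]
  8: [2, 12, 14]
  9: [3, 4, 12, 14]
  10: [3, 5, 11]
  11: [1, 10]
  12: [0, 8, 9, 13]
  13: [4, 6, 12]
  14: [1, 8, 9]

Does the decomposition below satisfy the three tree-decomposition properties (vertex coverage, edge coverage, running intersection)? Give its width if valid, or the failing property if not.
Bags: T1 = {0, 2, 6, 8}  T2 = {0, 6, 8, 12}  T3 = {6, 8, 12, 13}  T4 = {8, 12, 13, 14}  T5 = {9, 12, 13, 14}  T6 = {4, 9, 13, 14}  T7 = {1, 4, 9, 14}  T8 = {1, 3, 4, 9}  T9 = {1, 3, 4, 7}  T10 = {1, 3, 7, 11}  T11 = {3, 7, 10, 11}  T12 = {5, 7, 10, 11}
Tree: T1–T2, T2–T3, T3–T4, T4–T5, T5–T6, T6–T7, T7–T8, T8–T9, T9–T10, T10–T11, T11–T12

Yes; width 3.

Checking the three conditions: (i) the bags cover all of {0, 1, 2, 3, 4, 5, 6, 7, 8, 9, 10, 11, 12, 13, 14}; (ii) for each edge, some bag contains both endpoints; (iii) the bags containing any fixed vertex form a subtree. All hold, so the decomposition is valid with width 4 − 1 = 3.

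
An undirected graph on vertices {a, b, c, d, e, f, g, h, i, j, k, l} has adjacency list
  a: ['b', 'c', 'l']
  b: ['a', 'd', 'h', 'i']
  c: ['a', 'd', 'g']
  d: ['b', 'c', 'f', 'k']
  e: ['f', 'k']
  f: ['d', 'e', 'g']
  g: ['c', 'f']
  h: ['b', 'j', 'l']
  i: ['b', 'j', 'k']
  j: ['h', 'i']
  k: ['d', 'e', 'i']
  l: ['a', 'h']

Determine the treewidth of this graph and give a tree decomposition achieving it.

The largest bag has 4 vertices, giving width 3; this decomposition certifies tw(G) ≤ 3. For the lower bound: the 4 vertex sets {e,f,g}, {c}, {d}, {a,b,i,k} are disjoint, each induces a connected subgraph, and every pair is joined by at least one edge of G. Contracting each set to a single vertex therefore yields K_{4} as a minor, and since treewidth is minor-monotone, tw(G) ≥ tw(K_{4}) = 3. Hence tw(G) = 3 exactly.

Treewidth 3.
Bags: B1 = {c, e, f, g}  B2 = {c, d, e, f}  B3 = {c, d, e, k}  B4 = {a, c, d, k}  B5 = {a, b, d, k}  B6 = {a, b, i, k}  B7 = {a, b, i, l}  B8 = {b, h, i, l}  B9 = {h, i, j, l}
Tree: B1–B2, B2–B3, B3–B4, B4–B5, B5–B6, B6–B7, B7–B8, B8–B9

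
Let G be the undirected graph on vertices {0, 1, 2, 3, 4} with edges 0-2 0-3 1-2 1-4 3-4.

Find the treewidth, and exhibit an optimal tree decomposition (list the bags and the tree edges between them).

Every bag has size at most 3, so the width is 3 − 1 = 2 and tw(G) ≤ 2. Since 1–4–3–0–2–1 is a cycle in G, G is not acyclic. Forests are exactly the graphs of treewidth ≤ 1, so tw(G) ≥ 2. The upper and lower bounds meet at 2, so that is the treewidth.

Treewidth 2.
Bags: B1 = {1, 3, 4}  B2 = {0, 1, 3}  B3 = {0, 1, 2}
Tree: B1–B2, B2–B3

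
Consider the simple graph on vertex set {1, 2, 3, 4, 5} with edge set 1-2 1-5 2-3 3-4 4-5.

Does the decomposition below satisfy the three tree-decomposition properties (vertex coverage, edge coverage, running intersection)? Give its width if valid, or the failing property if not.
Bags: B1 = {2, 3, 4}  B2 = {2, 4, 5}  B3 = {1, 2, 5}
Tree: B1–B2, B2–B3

Every vertex of G appears in some bag (union = {1, 2, 3, 4, 5}); every edge is covered by a bag; and for each vertex v the set of bags containing v is connected in the bag tree. The decomposition is therefore valid. The largest bag has 3 vertices, so the width is 2.

Yes; width 2.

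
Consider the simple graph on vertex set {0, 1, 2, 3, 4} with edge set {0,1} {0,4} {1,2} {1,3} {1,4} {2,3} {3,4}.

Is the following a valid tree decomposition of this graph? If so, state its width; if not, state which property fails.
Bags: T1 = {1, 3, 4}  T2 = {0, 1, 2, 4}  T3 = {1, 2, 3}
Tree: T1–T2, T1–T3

A tree decomposition must satisfy three properties: every vertex lies in some bag; for every edge, both endpoints lie together in some bag; and for every vertex, the bags containing it form a connected subtree. Here bags containing vertex 2 are not connected in the tree, so the decomposition is invalid.

No — bags containing vertex 2 are not connected in the tree.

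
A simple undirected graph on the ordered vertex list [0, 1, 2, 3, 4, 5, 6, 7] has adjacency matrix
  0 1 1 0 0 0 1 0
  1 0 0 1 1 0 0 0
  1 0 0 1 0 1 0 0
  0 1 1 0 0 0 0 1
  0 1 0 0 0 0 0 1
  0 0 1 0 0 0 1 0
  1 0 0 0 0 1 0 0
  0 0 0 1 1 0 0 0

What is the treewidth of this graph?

2

A width-2 tree decomposition is:
Bags: B1 = {1, 4, 7}  B2 = {1, 3, 7}  B3 = {0, 1, 3}  B4 = {0, 2, 3}  B5 = {0, 2, 6}  B6 = {2, 5, 6}
Tree: B1–B2, B2–B3, B3–B4, B4–B5, B5–B6
Each bag holds 3 vertices, so the decomposition has width 2, which upper-bounds the treewidth. Since 4–7–3–1–4 is a cycle in G, G is not acyclic. Forests are exactly the graphs of treewidth ≤ 1, so tw(G) ≥ 2. Therefore the treewidth is 2.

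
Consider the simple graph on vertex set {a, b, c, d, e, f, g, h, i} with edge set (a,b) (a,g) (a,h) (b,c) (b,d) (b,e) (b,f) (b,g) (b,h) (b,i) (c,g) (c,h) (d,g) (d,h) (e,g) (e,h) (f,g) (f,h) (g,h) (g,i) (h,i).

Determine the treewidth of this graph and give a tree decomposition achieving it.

Treewidth 3.
Bags: B1 = {b, f, g, h}  B2 = {b, c, g, h}  B3 = {b, g, h, i}  B4 = {b, d, g, h}  B5 = {b, e, g, h}  B6 = {a, b, g, h}
Tree: B1–B2, B1–B3, B3–B4, B2–B5, B1–B6

The largest bag has 4 vertices, giving width 3; this decomposition certifies tw(G) ≤ 3. On the other hand G contains the 4-clique {b, d, g, h}. A clique must lie in a single bag of any decomposition, so no decomposition can have width below 3. Hence tw(G) = 3 exactly.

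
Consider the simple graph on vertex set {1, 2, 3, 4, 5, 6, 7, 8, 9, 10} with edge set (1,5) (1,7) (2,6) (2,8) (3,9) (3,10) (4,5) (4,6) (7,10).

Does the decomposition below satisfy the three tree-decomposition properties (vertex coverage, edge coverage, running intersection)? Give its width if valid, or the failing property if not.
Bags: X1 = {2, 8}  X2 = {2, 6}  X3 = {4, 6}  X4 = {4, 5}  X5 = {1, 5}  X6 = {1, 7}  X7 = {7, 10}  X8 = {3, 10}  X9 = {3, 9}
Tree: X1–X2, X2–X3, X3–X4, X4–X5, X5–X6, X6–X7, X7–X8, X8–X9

Vertex coverage: the bags together contain {1, 2, 3, 4, 5, 6, 7, 8, 9, 10}, the full vertex set. Edge coverage: each edge of G has both endpoints in at least one bag. Running intersection: for every vertex, the bags containing it form a connected subtree. All three properties hold, so this is a valid tree decomposition of width max|bag| − 1 = 1, and hence tw(G) ≤ 1.

Yes; width 1.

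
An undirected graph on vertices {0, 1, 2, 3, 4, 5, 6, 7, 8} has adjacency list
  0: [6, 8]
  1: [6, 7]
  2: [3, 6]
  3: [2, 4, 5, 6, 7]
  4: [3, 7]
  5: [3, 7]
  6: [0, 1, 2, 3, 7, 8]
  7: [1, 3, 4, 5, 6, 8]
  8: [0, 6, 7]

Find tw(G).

A width-2 tree decomposition is:
Bags: B1 = {3, 4, 7}  B2 = {3, 5, 7}  B3 = {3, 6, 7}  B4 = {1, 6, 7}  B5 = {6, 7, 8}  B6 = {2, 3, 6}  B7 = {0, 6, 8}
Tree: B1–B2, B2–B3, B3–B4, B3–B5, B3–B6, B5–B7
Each bag holds 3 vertices, so the decomposition has width 2, which upper-bounds the treewidth. On the other hand G contains the 3-clique {3, 4, 7}. A clique must lie in a single bag of any decomposition, so no decomposition can have width below 2. Therefore the treewidth is 2.

2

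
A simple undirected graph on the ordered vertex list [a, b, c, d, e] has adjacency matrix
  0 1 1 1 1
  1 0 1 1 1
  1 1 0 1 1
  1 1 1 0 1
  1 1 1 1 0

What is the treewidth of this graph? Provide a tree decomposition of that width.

Treewidth 4.
Bags: B1 = {a, b, c, d, e}
Tree: (single bag)

A single bag containing all 5 vertices is trivially a valid decomposition of width 4. Conversely, {a, b, c, d, e} is a clique of size 5, and the vertices of any clique must share a bag in every tree decomposition; so some bag has ≥ 5 vertices and tw(G) ≥ 4. Therefore the treewidth is 4.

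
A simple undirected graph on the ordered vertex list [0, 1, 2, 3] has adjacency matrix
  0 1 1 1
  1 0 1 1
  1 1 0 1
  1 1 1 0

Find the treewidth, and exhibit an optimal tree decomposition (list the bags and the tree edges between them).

Treewidth 3.
One such decomposition:
Bags: B1 = {0, 1, 2, 3}
Tree: (single bag)

A single bag containing all 4 vertices is trivially a valid decomposition of width 3. On the other hand G contains the 4-clique {0, 1, 2, 3}. A clique must lie in a single bag of any decomposition, so no decomposition can have width below 3. Hence tw(G) = 3 exactly.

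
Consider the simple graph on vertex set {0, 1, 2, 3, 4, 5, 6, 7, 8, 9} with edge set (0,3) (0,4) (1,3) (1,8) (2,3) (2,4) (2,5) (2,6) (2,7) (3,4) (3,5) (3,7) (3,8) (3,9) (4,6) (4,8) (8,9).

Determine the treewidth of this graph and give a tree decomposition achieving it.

Treewidth 2.
One optimal decomposition is:
Bags: B1 = {2, 3, 7}  B2 = {2, 3, 5}  B3 = {2, 3, 4}  B4 = {2, 4, 6}  B5 = {3, 4, 8}  B6 = {0, 3, 4}  B7 = {1, 3, 8}  B8 = {3, 8, 9}
Tree: B1–B2, B2–B3, B3–B4, B3–B5, B3–B6, B5–B7, B7–B8

The largest bag has 3 vertices, giving width 2; this decomposition certifies tw(G) ≤ 2. Conversely, {0, 3, 4} is a clique of size 3, and the vertices of any clique must share a bag in every tree decomposition; so some bag has ≥ 3 vertices and tw(G) ≥ 2. The upper and lower bounds meet at 2, so that is the treewidth.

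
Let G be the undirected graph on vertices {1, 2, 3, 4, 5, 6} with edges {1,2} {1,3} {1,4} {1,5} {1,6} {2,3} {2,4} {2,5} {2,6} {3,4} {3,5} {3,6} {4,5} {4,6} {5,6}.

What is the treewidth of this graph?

5

A width-5 tree decomposition is:
Bags: B1 = {1, 2, 3, 4, 5, 6}
Tree: (single bag)
A single bag containing all 6 vertices is trivially a valid decomposition of width 5. For the lower bound, the 6 vertices {1, 2, 3, 4, 5, 6} are pairwise adjacent, and any tree decomposition puts a clique entirely inside one bag — forcing width ≥ 5. The upper and lower bounds meet at 5, so that is the treewidth.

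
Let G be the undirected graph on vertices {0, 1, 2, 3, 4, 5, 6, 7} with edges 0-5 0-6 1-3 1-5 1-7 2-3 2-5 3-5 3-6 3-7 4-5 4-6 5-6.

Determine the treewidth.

2

A width-2 tree decomposition is:
Bags: B1 = {2, 3, 5}  B2 = {3, 5, 6}  B3 = {1, 3, 5}  B4 = {4, 5, 6}  B5 = {0, 5, 6}  B6 = {1, 3, 7}
Tree: B1–B2, B2–B3, B2–B4, B4–B5, B3–B6
Every bag has size at most 3, so the width is 3 − 1 = 2 and tw(G) ≤ 2. On the other hand G contains the 3-clique {0, 5, 6}. A clique must lie in a single bag of any decomposition, so no decomposition can have width below 2. Combining the bounds, tw(G) = 2.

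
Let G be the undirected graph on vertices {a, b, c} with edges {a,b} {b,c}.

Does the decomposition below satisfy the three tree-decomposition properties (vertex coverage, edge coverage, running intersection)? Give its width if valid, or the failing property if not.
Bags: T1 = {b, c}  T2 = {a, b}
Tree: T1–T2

Vertex coverage: the bags together contain {a, b, c}, the full vertex set. Edge coverage: each edge of G has both endpoints in at least one bag. Running intersection: for every vertex, the bags containing it form a connected subtree. All three properties hold, so this is a valid tree decomposition of width max|bag| − 1 = 1, and hence tw(G) ≤ 1.

Yes; width 1.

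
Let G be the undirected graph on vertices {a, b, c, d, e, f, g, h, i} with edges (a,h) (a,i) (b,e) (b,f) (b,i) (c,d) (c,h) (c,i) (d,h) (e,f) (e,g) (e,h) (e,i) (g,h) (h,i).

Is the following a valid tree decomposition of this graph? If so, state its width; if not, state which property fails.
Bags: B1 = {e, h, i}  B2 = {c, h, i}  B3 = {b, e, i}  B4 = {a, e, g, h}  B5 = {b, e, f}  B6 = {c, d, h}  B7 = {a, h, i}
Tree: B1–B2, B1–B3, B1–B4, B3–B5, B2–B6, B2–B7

No — bags containing vertex a are not connected in the tree.

A tree decomposition must satisfy three properties: every vertex lies in some bag; for every edge, both endpoints lie together in some bag; and for every vertex, the bags containing it form a connected subtree. Here bags containing vertex a are not connected in the tree, so the decomposition is invalid.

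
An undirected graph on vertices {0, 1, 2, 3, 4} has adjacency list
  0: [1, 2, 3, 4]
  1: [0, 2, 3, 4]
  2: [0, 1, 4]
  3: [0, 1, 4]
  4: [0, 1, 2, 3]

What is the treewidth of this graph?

3

A width-3 tree decomposition is:
Bags: B1 = {0, 1, 3, 4}  B2 = {0, 1, 2, 4}
Tree: B1–B2
Each bag holds 4 vertices, so the decomposition has width 3, which upper-bounds the treewidth. On the other hand G contains the 4-clique {0, 1, 2, 4}. A clique must lie in a single bag of any decomposition, so no decomposition can have width below 3. Hence tw(G) = 3 exactly.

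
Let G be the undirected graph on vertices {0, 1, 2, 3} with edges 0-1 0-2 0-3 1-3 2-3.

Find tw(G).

A width-2 tree decomposition is:
Bags: B1 = {0, 1, 3}  B2 = {0, 2, 3}
Tree: B1–B2
The largest bag has 3 vertices, giving width 2; this decomposition certifies tw(G) ≤ 2. Conversely, {0, 1, 3} is a clique of size 3, and the vertices of any clique must share a bag in every tree decomposition; so some bag has ≥ 3 vertices and tw(G) ≥ 2. Therefore the treewidth is 2.

2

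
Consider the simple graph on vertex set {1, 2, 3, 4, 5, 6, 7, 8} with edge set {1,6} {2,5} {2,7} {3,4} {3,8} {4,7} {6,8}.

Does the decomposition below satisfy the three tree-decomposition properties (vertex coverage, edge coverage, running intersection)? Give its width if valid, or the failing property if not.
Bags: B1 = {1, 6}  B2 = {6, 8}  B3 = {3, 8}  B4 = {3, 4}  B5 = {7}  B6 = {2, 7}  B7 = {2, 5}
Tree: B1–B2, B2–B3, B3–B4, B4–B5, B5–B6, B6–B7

A tree decomposition must satisfy three properties: every vertex lies in some bag; for every edge, both endpoints lie together in some bag; and for every vertex, the bags containing it form a connected subtree. Here edge (4,7) lies in no bag, so the decomposition is invalid.

No — edge (4,7) lies in no bag.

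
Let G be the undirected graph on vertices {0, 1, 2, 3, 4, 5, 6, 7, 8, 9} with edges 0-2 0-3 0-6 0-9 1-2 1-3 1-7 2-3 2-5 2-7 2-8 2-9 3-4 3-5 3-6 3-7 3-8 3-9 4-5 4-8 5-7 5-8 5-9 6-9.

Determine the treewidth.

3

A width-3 tree decomposition is:
Bags: B1 = {2, 3, 5, 7}  B2 = {2, 3, 5, 9}  B3 = {1, 2, 3, 7}  B4 = {0, 2, 3, 9}  B5 = {2, 3, 5, 8}  B6 = {3, 4, 5, 8}  B7 = {0, 3, 6, 9}
Tree: B1–B2, B1–B3, B2–B4, B1–B5, B5–B6, B4–B7
The largest bag has 4 vertices, giving width 3; this decomposition certifies tw(G) ≤ 3. Conversely, {0, 2, 3, 9} is a clique of size 4, and the vertices of any clique must share a bag in every tree decomposition; so some bag has ≥ 4 vertices and tw(G) ≥ 3. Therefore the treewidth is 3.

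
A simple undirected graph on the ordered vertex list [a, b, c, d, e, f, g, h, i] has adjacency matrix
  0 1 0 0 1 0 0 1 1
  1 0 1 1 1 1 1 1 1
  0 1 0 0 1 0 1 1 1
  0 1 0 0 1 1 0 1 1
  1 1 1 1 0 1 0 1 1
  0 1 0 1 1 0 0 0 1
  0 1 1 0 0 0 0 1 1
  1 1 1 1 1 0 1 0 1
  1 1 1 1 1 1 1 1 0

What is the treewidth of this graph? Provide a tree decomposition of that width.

Every bag has size at most 5, so the width is 5 − 1 = 4 and tw(G) ≤ 4. Conversely, {b, c, g, h, i} is a clique of size 5, and the vertices of any clique must share a bag in every tree decomposition; so some bag has ≥ 5 vertices and tw(G) ≥ 4. Combining the bounds, tw(G) = 4.

Treewidth 4.
One such decomposition:
Bags: B1 = {b, c, e, h, i}  B2 = {b, c, g, h, i}  B3 = {b, d, e, h, i}  B4 = {a, b, e, h, i}  B5 = {b, d, e, f, i}
Tree: B1–B2, B1–B3, B3–B4, B3–B5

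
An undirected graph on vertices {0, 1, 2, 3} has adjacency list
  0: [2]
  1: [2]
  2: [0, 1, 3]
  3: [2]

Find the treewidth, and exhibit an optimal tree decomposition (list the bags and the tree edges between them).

The largest bag has 2 vertices, giving width 1; this decomposition certifies tw(G) ≤ 1. Any graph with an edge has treewidth ≥ 1, and G has the edge 1–2. The upper and lower bounds meet at 1, so that is the treewidth.

Treewidth 1.
One optimal decomposition is:
Bags: B1 = {1, 2}  B2 = {0, 2}  B3 = {2, 3}
Tree: B1–B2, B2–B3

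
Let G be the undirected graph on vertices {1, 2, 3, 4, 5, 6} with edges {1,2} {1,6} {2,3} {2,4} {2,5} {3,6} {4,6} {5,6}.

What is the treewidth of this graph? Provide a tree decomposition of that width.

Every bag has size at most 3, so the width is 3 − 1 = 2 and tw(G) ≤ 2. Since 6–1–2–5–6 is a cycle in G, G is not acyclic. Forests are exactly the graphs of treewidth ≤ 1, so tw(G) ≥ 2. Combining the bounds, tw(G) = 2.

Treewidth 2.
One such decomposition:
Bags: B1 = {1, 2, 6}  B2 = {2, 5, 6}  B3 = {2, 4, 6}  B4 = {2, 3, 6}
Tree: B1–B2, B2–B3, B3–B4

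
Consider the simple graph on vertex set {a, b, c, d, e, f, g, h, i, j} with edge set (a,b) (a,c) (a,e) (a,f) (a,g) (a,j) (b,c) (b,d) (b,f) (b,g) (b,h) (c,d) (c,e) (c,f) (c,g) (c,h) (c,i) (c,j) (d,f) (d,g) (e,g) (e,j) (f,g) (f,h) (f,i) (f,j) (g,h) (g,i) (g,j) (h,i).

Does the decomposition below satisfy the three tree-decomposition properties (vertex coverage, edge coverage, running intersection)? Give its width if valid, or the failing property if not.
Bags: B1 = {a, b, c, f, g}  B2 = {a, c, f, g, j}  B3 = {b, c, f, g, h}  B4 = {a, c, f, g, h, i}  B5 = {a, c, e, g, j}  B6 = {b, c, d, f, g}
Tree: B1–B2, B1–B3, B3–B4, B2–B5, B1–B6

No — bags containing vertex a are not connected in the tree.

A tree decomposition must satisfy three properties: every vertex lies in some bag; for every edge, both endpoints lie together in some bag; and for every vertex, the bags containing it form a connected subtree. Here bags containing vertex a are not connected in the tree, so the decomposition is invalid.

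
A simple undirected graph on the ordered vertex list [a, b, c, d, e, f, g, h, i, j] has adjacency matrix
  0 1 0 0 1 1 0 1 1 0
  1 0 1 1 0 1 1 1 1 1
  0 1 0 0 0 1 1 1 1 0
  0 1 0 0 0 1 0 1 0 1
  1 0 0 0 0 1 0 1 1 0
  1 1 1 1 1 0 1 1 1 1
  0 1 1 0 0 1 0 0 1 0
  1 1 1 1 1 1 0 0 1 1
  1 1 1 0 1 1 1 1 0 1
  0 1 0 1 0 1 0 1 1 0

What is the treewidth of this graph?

A width-4 tree decomposition is:
Bags: B1 = {a, e, f, h, i}  B2 = {a, b, f, h, i}  B3 = {b, f, h, i, j}  B4 = {b, d, f, h, j}  B5 = {b, c, f, h, i}  B6 = {b, c, f, g, i}
Tree: B1–B2, B2–B3, B3–B4, B2–B5, B5–B6
Each bag holds 5 vertices, so the decomposition has width 4, which upper-bounds the treewidth. On the other hand G contains the 5-clique {b, c, f, g, i}. A clique must lie in a single bag of any decomposition, so no decomposition can have width below 4. Combining the bounds, tw(G) = 4.

4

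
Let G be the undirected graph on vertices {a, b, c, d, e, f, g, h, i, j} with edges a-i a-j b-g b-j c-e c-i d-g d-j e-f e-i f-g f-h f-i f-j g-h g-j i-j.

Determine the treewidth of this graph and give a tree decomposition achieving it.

Every bag has size at most 3, so the width is 3 − 1 = 2 and tw(G) ≤ 2. On the other hand G contains the 3-clique {d, g, j}. A clique must lie in a single bag of any decomposition, so no decomposition can have width below 2. Therefore the treewidth is 2.

Treewidth 2.
One such decomposition:
Bags: B1 = {f, i, j}  B2 = {f, g, j}  B3 = {f, g, h}  B4 = {b, g, j}  B5 = {a, i, j}  B6 = {e, f, i}  B7 = {c, e, i}  B8 = {d, g, j}
Tree: B1–B2, B2–B3, B2–B4, B1–B5, B1–B6, B6–B7, B2–B8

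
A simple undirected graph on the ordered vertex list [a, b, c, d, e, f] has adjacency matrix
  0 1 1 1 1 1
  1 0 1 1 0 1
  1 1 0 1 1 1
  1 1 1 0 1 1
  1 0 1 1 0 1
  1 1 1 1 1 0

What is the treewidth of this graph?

4

A width-4 tree decomposition is:
Bags: B1 = {a, c, d, e, f}  B2 = {a, b, c, d, f}
Tree: B1–B2
The largest bag has 5 vertices, giving width 4; this decomposition certifies tw(G) ≤ 4. Conversely, {a, c, d, e, f} is a clique of size 5, and the vertices of any clique must share a bag in every tree decomposition; so some bag has ≥ 5 vertices and tw(G) ≥ 4. Combining the bounds, tw(G) = 4.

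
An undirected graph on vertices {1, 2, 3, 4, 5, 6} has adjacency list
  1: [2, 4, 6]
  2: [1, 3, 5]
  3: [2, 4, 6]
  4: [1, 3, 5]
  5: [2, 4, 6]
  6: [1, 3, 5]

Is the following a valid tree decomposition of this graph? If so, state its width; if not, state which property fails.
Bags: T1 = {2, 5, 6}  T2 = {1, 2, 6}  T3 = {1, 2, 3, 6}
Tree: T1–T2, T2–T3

No — vertex 4 appears in no bag.

A tree decomposition must satisfy three properties: every vertex lies in some bag; for every edge, both endpoints lie together in some bag; and for every vertex, the bags containing it form a connected subtree. Here vertex 4 appears in no bag, so the decomposition is invalid.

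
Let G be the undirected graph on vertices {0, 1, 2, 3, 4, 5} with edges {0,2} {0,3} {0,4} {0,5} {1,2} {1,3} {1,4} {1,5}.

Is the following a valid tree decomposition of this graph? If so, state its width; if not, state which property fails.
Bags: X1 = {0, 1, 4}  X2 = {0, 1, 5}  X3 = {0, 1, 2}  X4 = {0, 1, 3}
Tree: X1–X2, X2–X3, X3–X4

Yes; width 2.

Every vertex of G appears in some bag (union = {0, 1, 2, 3, 4, 5}); every edge is covered by a bag; and for each vertex v the set of bags containing v is connected in the bag tree. The decomposition is therefore valid. The largest bag has 3 vertices, so the width is 2.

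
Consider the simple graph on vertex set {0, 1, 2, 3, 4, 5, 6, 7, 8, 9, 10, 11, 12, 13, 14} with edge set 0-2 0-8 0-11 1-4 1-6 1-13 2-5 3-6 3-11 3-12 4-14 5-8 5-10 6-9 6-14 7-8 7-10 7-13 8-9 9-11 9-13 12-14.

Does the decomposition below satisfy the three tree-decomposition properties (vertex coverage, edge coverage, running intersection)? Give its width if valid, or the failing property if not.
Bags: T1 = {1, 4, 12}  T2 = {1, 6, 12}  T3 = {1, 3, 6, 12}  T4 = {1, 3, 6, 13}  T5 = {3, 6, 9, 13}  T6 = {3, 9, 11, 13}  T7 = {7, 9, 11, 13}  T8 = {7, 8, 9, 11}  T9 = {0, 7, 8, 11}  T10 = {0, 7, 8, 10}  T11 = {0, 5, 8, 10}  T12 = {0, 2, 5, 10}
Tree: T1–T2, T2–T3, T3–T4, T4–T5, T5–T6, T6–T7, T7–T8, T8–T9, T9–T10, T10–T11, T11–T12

No — vertex 14 appears in no bag.

A tree decomposition must satisfy three properties: every vertex lies in some bag; for every edge, both endpoints lie together in some bag; and for every vertex, the bags containing it form a connected subtree. Here vertex 14 appears in no bag, so the decomposition is invalid.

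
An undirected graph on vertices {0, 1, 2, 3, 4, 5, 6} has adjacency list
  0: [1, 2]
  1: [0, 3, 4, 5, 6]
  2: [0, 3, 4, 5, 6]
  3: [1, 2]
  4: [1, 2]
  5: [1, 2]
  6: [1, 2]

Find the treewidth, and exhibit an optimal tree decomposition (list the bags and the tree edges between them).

Treewidth 2.
One optimal decomposition is:
Bags: B1 = {1, 2, 4}  B2 = {0, 1, 2}  B3 = {1, 2, 6}  B4 = {1, 2, 5}  B5 = {1, 2, 3}
Tree: B1–B2, B2–B3, B3–B4, B4–B5

Each bag holds 3 vertices, so the decomposition has width 2, which upper-bounds the treewidth. The edges 1–4–2–0–1 form a cycle, so G is not a tree and its treewidth is at least 2. The upper and lower bounds meet at 2, so that is the treewidth.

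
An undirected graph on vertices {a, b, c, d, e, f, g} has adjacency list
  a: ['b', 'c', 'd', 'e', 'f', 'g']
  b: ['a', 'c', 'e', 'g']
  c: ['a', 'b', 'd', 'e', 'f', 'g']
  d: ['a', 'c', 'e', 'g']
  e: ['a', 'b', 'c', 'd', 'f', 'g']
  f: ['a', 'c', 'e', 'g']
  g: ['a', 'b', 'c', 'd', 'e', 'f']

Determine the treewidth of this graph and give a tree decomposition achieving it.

Each bag holds 5 vertices, so the decomposition has width 4, which upper-bounds the treewidth. For the lower bound, the 5 vertices {a, c, d, e, g} are pairwise adjacent, and any tree decomposition puts a clique entirely inside one bag — forcing width ≥ 4. Hence tw(G) = 4 exactly.

Treewidth 4.
One optimal decomposition is:
Bags: B1 = {a, c, e, f, g}  B2 = {a, b, c, e, g}  B3 = {a, c, d, e, g}
Tree: B1–B2, B1–B3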